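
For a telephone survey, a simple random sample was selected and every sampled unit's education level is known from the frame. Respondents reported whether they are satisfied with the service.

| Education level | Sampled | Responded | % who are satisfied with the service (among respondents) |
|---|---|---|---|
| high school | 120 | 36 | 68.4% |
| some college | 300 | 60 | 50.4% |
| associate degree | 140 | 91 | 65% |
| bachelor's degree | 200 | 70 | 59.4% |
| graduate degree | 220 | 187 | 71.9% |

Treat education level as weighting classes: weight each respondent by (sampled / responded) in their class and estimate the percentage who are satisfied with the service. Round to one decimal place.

61.4%

Class response rates: high school 36/120 = 30%, some college 60/300 = 20%, associate degree 91/140 = 65%, bachelor's degree 70/200 = 35%, graduate degree 187/220 = 85%.
Each respondent's weight = sampled/responded in their class; summing within a class gives n_sampled, so:
  high school: 120 × 68.4 = 8208
  some college: 300 × 50.4 = 15,120
  associate degree: 140 × 65 = 9100
  bachelor's degree: 200 × 59.4 = 11,880
  graduate degree: 220 × 71.9 = 15818
Adjusted estimate = 60,126 / 980 = 61.3531 → 61.4%.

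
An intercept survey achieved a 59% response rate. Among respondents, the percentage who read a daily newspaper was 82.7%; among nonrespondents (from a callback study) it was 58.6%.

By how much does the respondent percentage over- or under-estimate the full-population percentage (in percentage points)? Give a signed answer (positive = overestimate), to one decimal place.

+9.9 percentage points

Nonresponse fraction = 1 − 0.59 = 0.41.
Bias = (nonresponse fraction) × (respondent percentage − nonrespondent percentage)
     = 0.41 × (82.7 − 58.6) = 0.41 × 24.1 = 9.881.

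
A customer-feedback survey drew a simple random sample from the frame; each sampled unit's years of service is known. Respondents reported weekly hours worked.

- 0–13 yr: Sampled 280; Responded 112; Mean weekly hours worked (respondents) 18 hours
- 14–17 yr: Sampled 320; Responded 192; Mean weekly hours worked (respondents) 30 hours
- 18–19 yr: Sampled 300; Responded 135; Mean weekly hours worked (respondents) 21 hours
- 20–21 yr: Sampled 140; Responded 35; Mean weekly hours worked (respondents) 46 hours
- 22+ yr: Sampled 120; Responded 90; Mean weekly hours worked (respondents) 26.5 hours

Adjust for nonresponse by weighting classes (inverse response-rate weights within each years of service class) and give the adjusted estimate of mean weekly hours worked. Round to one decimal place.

Class response rates: 0–13 yr 112/280 = 40%, 14–17 yr 192/320 = 60%, 18–19 yr 135/300 = 45%, 20–21 yr 35/140 = 25%, 22+ yr 90/120 = 75%.
Each respondent's weight = sampled/responded in their class; summing within a class gives n_sampled, so:
  0–13 yr: 280 × 18 = 5040
  14–17 yr: 320 × 30 = 9600
  18–19 yr: 300 × 21 = 6300
  20–21 yr: 140 × 46 = 6440
  22+ yr: 120 × 26.5 = 3180
Adjusted estimate = 30,560 / 1,160 = 26.3448 → 26.3.

26.3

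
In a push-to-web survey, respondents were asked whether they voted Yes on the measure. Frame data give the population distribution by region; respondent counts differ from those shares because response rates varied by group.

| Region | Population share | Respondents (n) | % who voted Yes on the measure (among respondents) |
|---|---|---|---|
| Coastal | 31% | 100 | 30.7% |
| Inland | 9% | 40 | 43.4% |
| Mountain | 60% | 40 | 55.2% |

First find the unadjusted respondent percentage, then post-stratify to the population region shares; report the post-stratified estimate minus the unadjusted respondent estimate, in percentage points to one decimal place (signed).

Unadjusted (pooled respondent) estimate weights by respondent counts:
  (100/180)×30.7 + (40/180)×43.4 + (40/180)×55.2 = 38.9667%
Post-stratified estimate weights by population shares:
  0.31×30.7 + 0.09×43.4 + 0.6×55.2 = 46.543%
Difference = 46.543 − 38.9667 = 7.5763 pp.

+7.6 percentage points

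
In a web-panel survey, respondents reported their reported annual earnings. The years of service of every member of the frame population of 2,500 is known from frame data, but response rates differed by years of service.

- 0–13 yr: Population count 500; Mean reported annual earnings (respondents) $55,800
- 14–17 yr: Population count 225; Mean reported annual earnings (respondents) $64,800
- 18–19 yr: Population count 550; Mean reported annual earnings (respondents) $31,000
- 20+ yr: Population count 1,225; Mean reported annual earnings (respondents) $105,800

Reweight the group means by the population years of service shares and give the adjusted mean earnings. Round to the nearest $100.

$75,700

Post-stratification weights by population share, not respondent share:
  0–13 yr: (500/2,500) × 55,800 = 11,160
  14–17 yr: (225/2,500) × 64,800 = 5832
  18–19 yr: (550/2,500) × 31,000 = 6820
  20+ yr: (1,225/2,500) × 105,800 = 51,842
Post-stratified estimate = 75,654 → $75,700.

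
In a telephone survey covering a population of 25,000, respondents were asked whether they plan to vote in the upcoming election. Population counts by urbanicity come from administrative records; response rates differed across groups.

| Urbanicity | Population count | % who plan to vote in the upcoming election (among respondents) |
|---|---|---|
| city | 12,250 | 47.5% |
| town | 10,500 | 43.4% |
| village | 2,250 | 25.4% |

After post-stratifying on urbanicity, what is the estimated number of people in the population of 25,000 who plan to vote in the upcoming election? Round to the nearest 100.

10,900

Estimated count per cell = population count × respondent percentage:
  city: 12,250 × 47.5% = 5818.75
  town: 10,500 × 43.4% = 4557
  village: 2,250 × 25.4% = 571.5
Estimated total = 10947.2 → 10,900.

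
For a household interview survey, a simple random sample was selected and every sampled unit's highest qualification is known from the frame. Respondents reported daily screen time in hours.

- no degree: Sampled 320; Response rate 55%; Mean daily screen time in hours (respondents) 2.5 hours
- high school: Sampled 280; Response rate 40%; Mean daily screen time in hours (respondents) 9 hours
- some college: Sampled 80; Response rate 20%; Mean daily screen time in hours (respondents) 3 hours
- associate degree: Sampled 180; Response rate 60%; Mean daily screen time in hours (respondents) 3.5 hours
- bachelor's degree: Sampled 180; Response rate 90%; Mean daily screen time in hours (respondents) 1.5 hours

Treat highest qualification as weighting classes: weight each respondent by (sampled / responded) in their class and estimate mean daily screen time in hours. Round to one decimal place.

Inverse-response-rate weighting restores each class to its sampled count, so class totals weight by n_sampled:
  no degree: 320 × 2.5 = 800
  high school: 280 × 9 = 2520
  some college: 80 × 3 = 240
  associate degree: 180 × 3.5 = 630
  bachelor's degree: 180 × 1.5 = 270
Adjusted estimate = 4460 / 1,040 = 4.28846 → 4.3.

4.3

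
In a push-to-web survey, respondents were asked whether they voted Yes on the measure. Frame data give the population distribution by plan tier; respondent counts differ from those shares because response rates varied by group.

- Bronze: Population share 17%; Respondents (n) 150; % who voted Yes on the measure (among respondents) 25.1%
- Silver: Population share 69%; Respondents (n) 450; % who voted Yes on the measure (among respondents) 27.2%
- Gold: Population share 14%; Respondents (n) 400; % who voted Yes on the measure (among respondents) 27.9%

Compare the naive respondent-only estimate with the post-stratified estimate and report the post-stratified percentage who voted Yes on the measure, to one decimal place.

26.9%

Unadjusted (pooled respondent) estimate weights by respondent counts:
  (150/1000)×25.1 + (450/1000)×27.2 + (400/1000)×27.9 = 27.165%
Post-stratified estimate weights by population shares:
  0.17×25.1 + 0.69×27.2 + 0.14×27.9 = 26.941%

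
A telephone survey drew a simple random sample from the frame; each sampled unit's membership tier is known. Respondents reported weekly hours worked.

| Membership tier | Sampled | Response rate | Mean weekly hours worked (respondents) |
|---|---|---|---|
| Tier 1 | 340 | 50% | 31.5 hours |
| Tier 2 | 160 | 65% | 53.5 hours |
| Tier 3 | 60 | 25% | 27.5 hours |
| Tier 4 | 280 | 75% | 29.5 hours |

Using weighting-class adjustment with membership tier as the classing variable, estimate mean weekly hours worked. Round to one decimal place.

Each respondent's weight = sampled/responded in their class; summing within a class gives n_sampled, so:
  Tier 1: 340 × 31.5 = 10,710
  Tier 2: 160 × 53.5 = 8560
  Tier 3: 60 × 27.5 = 1650
  Tier 4: 280 × 29.5 = 8260
Adjusted estimate = 29,180 / 840 = 34.7381 → 34.7.

34.7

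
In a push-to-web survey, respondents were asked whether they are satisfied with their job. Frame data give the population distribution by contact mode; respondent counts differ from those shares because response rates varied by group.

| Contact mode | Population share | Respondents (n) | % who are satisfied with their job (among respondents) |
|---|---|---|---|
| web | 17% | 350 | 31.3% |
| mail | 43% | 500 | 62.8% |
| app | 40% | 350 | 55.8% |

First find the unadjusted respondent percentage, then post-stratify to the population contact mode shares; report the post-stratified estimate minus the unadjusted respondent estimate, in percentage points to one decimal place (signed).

+3.1 percentage points

Without adjustment, the pooled respondent share is:
  (350/1200)×31.3 + (500/1200)×62.8 + (350/1200)×55.8 = 51.5708%
Post-stratified estimate weights by population shares:
  0.17×31.3 + 0.43×62.8 + 0.4×55.8 = 54.645%
Difference = 54.645 − 51.5708 = 3.0742 pp.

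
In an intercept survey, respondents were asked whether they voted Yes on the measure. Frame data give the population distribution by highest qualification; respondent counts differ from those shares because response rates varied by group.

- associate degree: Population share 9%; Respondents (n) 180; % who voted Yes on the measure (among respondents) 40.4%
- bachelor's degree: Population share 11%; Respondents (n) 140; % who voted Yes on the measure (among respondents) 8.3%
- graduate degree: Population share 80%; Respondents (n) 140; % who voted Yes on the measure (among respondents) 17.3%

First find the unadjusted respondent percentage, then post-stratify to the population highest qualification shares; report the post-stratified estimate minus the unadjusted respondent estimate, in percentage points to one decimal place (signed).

-5.2 percentage points

Naive respondent-only estimate (weights = respondent counts):
  (180/460)×40.4 + (140/460)×8.3 + (140/460)×17.3 = 23.6%
Post-stratified estimate weights by population shares:
  0.09×40.4 + 0.11×8.3 + 0.8×17.3 = 18.389%
Difference = 18.389 − 23.6 = -5.211 pp.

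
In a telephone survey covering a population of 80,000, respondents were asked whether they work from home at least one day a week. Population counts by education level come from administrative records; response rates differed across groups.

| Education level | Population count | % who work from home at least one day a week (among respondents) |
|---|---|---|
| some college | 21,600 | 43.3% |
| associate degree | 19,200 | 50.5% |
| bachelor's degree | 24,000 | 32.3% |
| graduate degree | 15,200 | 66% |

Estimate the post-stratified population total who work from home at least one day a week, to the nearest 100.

36,800

Apply each group's respondent rate to its population count:
  some college: 21,600 × 43.3% = 9352.8
  associate degree: 19,200 × 50.5% = 9696
  bachelor's degree: 24,000 × 32.3% = 7752
  graduate degree: 15,200 × 66% = 10,032
Estimated total = 36832.8 → 36,800.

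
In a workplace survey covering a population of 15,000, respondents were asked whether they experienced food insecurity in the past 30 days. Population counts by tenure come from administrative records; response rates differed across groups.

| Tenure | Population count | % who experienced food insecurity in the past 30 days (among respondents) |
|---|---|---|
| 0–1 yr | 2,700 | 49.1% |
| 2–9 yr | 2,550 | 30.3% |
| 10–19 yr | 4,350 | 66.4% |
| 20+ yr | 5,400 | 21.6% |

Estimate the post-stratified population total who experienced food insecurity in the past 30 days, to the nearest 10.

6,150

Apply each group's respondent rate to its population count:
  0–1 yr: 2,700 × 49.1% = 1325.7
  2–9 yr: 2,550 × 30.3% = 772.65
  10–19 yr: 4,350 × 66.4% = 2888.4
  20+ yr: 5,400 × 21.6% = 1166.4
Estimated total = 6153.15 → 6,150.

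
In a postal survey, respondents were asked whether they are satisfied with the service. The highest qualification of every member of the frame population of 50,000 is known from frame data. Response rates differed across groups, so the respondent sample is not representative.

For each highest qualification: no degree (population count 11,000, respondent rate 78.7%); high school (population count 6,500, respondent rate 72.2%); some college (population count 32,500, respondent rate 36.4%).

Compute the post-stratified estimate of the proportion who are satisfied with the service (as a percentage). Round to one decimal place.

Weight each group's respondent value by its population share:
  no degree: (11,000/50,000) × 78.7 = 17.314
  high school: (6,500/50,000) × 72.2 = 9.386
  some college: (32,500/50,000) × 36.4 = 23.66
Post-stratified estimate = 50.36 → 50.4%.

50.4%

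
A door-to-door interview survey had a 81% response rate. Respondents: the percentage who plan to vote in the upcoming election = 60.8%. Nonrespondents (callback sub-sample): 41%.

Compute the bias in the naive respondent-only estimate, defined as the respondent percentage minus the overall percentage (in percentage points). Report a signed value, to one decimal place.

Nonresponse fraction = 1 − 0.81 = 0.19.
Bias = (nonresponse fraction) × (respondent percentage − nonrespondent percentage)
     = 0.19 × (60.8 − 41) = 0.19 × 19.8 = 3.762.

+3.8 percentage points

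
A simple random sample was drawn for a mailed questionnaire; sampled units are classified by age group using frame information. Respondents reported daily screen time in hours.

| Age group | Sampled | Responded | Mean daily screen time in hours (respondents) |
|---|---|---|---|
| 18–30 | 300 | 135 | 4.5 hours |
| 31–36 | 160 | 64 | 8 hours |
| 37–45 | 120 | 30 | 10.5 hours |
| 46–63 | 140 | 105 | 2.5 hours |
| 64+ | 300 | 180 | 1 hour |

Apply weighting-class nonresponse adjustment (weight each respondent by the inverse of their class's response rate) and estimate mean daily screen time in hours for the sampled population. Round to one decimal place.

4.5

Response rates by class: 18–30 135/300 = 45%, 31–36 64/160 = 40%, 37–45 30/120 = 25%, 46–63 105/140 = 75%, 64+ 180/300 = 60%.
Inverse-response-rate weighting restores each class to its sampled count, so class totals weight by n_sampled:
  18–30: 300 × 4.5 = 1350
  31–36: 160 × 8 = 1280
  37–45: 120 × 10.5 = 1260
  46–63: 140 × 2.5 = 350
  64+: 300 × 1 = 300
Adjusted estimate = 4540 / 1,020 = 4.45098 → 4.5.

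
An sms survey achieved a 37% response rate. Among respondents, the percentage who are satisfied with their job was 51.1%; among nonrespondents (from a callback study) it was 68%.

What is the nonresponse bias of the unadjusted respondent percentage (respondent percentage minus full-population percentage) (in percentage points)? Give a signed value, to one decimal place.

-10.6 percentage points

Nonresponse fraction = 1 − 0.37 = 0.63.
Bias = (nonresponse fraction) × (respondent percentage − nonrespondent percentage)
     = 0.63 × (51.1 − 68) = 0.63 × -16.9 = -10.647.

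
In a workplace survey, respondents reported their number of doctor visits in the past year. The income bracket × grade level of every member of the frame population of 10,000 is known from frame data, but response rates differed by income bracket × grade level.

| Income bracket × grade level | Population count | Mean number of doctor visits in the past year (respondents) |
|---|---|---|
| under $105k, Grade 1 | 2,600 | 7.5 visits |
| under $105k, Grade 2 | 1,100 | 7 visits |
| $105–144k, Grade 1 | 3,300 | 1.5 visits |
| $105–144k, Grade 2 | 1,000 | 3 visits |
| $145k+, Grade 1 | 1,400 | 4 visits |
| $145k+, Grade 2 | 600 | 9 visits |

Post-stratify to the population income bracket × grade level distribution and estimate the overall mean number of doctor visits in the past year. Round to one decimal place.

4.6

Post-stratification weights by population share, not respondent share:
  under $105k, Grade 1: (2,600/10,000) × 7.5 = 1.95
  under $105k, Grade 2: (1,100/10,000) × 7 = 0.77
  $105–144k, Grade 1: (3,300/10,000) × 1.5 = 0.495
  $105–144k, Grade 2: (1,000/10,000) × 3 = 0.3
  $145k+, Grade 1: (1,400/10,000) × 4 = 0.56
  $145k+, Grade 2: (600/10,000) × 9 = 0.54
Post-stratified estimate = 4.615 → 4.6.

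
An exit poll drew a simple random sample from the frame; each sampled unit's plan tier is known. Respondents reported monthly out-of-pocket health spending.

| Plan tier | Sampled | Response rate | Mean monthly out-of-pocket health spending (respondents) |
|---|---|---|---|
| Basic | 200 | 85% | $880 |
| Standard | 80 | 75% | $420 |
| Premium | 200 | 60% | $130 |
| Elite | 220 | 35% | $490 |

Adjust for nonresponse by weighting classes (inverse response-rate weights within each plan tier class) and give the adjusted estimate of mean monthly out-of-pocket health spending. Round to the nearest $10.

Inverse-response-rate weighting restores each class to its sampled count, so class totals weight by n_sampled:
  Basic: 200 × 880 = 176,000
  Standard: 80 × 420 = 33,600
  Premium: 200 × 130 = 26,000
  Elite: 220 × 490 = 107,800
Adjusted estimate = 343,400 / 700 = 490.571 → $490.

$490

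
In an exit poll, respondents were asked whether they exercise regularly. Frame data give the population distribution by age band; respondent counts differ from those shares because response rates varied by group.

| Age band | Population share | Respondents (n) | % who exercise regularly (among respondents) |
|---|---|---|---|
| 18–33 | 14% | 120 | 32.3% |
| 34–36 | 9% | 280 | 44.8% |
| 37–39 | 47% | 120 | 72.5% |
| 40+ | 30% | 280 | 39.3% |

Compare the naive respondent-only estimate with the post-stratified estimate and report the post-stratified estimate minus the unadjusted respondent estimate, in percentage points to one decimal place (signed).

+9.3 percentage points

Without adjustment, the pooled respondent share is:
  (120/800)×32.3 + (280/800)×44.8 + (120/800)×72.5 + (280/800)×39.3 = 45.155%
Post-stratifying to population shares instead:
  0.14×32.3 + 0.09×44.8 + 0.47×72.5 + 0.3×39.3 = 54.419%
Difference = 54.419 − 45.155 = 9.264 pp.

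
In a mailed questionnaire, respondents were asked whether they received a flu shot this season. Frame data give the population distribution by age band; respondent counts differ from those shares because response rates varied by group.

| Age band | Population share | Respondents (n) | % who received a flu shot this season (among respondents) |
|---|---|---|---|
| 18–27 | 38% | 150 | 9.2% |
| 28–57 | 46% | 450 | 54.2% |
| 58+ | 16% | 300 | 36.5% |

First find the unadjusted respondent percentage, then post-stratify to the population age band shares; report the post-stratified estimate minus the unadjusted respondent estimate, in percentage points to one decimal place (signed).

-6.5 percentage points

Naive respondent-only estimate (weights = respondent counts):
  (150/900)×9.2 + (450/900)×54.2 + (300/900)×36.5 = 40.8%
Post-stratifying to population shares instead:
  0.38×9.2 + 0.46×54.2 + 0.16×36.5 = 34.268%
Difference = 34.268 − 40.8 = -6.532 pp.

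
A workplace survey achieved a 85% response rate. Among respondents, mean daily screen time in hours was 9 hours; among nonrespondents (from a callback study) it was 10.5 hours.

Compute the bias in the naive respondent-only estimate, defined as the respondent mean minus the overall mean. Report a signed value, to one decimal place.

-0.2

Nonresponse fraction = 1 − 0.85 = 0.15.
Bias = (nonresponse fraction) × (respondent mean − nonrespondent mean)
     = 0.15 × (9 − 10.5) = 0.15 × -1.5 = -0.225.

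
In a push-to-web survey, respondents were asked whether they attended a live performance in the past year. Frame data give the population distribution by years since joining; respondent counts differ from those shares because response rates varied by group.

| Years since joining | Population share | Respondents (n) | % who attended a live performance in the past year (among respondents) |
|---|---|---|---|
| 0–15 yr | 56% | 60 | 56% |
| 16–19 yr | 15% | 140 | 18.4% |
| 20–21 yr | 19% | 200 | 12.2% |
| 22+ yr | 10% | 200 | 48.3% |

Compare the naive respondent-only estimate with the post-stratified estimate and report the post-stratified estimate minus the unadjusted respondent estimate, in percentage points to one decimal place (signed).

Without adjustment, the pooled respondent share is:
  (60/600)×56 + (140/600)×18.4 + (200/600)×12.2 + (200/600)×48.3 = 30.06%
Post-stratified estimate weights by population shares:
  0.56×56 + 0.15×18.4 + 0.19×12.2 + 0.1×48.3 = 41.268%
Difference = 41.268 − 30.06 = 11.208 pp.

+11.2 percentage points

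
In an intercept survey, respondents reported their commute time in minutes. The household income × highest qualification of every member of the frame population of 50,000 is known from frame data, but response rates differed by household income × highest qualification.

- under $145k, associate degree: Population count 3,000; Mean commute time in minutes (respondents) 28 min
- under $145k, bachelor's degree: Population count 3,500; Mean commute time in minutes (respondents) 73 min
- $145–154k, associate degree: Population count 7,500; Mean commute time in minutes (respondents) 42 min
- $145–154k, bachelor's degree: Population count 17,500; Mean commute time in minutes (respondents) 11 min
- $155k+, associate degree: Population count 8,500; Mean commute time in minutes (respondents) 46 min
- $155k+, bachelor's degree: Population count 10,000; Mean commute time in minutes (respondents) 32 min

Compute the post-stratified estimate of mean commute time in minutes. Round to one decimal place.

31.2

Post-stratification weights by population share, not respondent share:
  under $145k, associate degree: (3,000/50,000) × 28 = 1.68
  under $145k, bachelor's degree: (3,500/50,000) × 73 = 5.11
  $145–154k, associate degree: (7,500/50,000) × 42 = 6.3
  $145–154k, bachelor's degree: (17,500/50,000) × 11 = 3.85
  $155k+, associate degree: (8,500/50,000) × 46 = 7.82
  $155k+, bachelor's degree: (10,000/50,000) × 32 = 6.4
Post-stratified estimate = 31.16 → 31.2.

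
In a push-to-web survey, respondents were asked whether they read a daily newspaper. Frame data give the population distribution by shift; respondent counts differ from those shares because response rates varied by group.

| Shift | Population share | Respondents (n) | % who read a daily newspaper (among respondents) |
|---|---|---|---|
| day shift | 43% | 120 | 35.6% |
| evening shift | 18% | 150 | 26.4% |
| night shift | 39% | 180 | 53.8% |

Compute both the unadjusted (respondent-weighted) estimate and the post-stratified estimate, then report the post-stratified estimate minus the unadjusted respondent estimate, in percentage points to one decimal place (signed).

Unadjusted (pooled respondent) estimate weights by respondent counts:
  (120/450)×35.6 + (150/450)×26.4 + (180/450)×53.8 = 39.8133%
Reweighting by population shift shares:
  0.43×35.6 + 0.18×26.4 + 0.39×53.8 = 41.042%
Difference = 41.042 − 39.8133 = 1.2287 pp.

+1.2 percentage points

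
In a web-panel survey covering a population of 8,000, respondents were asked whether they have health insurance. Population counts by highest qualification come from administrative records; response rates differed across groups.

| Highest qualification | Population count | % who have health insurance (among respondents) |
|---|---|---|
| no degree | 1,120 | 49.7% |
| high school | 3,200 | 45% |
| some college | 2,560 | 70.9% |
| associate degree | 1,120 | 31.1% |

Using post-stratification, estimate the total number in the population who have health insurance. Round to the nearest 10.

Apply each group's respondent rate to its population count:
  no degree: 1,120 × 49.7% = 556.64
  high school: 3,200 × 45% = 1440
  some college: 2,560 × 70.9% = 1815.04
  associate degree: 1,120 × 31.1% = 348.32
Estimated total = 4160 → 4,160.

4,160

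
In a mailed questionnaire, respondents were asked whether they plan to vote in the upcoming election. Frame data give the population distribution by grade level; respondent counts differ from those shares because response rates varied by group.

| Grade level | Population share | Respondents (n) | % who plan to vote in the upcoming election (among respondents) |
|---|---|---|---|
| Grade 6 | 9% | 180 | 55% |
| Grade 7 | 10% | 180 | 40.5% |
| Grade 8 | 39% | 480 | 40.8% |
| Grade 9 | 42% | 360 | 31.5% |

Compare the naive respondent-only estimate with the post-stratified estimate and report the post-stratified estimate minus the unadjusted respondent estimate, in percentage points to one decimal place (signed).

Naive respondent-only estimate (weights = respondent counts):
  (180/1200)×55 + (180/1200)×40.5 + (480/1200)×40.8 + (360/1200)×31.5 = 40.095%
Post-stratified estimate weights by population shares:
  0.09×55 + 0.1×40.5 + 0.39×40.8 + 0.42×31.5 = 38.142%
Difference = 38.142 − 40.095 = -1.953 pp.

-2.0 percentage points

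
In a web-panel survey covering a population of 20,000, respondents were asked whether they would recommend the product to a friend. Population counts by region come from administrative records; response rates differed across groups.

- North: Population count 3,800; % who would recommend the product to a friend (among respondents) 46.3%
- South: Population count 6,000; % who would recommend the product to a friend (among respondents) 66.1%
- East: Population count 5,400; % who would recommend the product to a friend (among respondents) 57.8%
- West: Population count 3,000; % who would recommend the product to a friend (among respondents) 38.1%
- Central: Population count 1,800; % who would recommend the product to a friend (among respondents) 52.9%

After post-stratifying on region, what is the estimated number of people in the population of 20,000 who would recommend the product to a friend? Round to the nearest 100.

10,900

Estimated count per cell = population count × respondent percentage:
  North: 3,800 × 46.3% = 1759.4
  South: 6,000 × 66.1% = 3966
  East: 5,400 × 57.8% = 3121.2
  West: 3,000 × 38.1% = 1143
  Central: 1,800 × 52.9% = 952.2
Estimated total = 10941.8 → 10,900.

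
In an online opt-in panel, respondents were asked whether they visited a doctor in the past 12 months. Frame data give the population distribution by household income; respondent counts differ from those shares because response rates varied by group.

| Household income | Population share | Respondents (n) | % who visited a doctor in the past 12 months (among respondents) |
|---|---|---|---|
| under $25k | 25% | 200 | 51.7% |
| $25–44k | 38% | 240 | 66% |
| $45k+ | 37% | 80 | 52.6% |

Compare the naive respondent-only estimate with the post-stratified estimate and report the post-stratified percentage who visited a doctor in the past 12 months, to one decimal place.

57.5%

Unadjusted (pooled respondent) estimate weights by respondent counts:
  (200/520)×51.7 + (240/520)×66 + (80/520)×52.6 = 58.4385%
Post-stratifying to population shares instead:
  0.25×51.7 + 0.38×66 + 0.37×52.6 = 57.467%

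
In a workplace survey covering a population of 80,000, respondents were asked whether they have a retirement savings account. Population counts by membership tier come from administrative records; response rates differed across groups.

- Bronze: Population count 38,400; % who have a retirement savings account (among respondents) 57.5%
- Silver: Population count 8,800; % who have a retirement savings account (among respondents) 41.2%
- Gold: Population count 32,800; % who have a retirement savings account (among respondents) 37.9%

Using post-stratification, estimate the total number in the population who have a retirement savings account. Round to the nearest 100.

Each cell contributes its population count × the respondent rate:
  Bronze: 38,400 × 57.5% = 22,080
  Silver: 8,800 × 41.2% = 3625.6
  Gold: 32,800 × 37.9% = 12431.2
Estimated total = 38136.8 → 38,100.

38,100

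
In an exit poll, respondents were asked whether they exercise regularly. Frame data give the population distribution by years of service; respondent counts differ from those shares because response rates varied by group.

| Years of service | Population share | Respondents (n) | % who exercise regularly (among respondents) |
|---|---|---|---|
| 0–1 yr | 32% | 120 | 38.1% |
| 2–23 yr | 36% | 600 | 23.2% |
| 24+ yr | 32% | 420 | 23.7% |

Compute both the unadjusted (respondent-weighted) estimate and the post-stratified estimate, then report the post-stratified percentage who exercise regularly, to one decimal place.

Naive respondent-only estimate (weights = respondent counts):
  (120/1140)×38.1 + (600/1140)×23.2 + (420/1140)×23.7 = 24.9526%
Reweighting by population years of service shares:
  0.32×38.1 + 0.36×23.2 + 0.32×23.7 = 28.128%

28.1%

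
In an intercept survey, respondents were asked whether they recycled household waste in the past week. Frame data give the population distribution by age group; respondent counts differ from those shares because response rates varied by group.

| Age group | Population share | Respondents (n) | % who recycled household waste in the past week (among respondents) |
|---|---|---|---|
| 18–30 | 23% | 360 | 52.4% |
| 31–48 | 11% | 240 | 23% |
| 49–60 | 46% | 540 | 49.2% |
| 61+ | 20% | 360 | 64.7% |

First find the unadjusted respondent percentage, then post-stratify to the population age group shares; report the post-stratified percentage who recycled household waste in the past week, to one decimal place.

50.2%

Without adjustment, the pooled respondent share is:
  (360/1500)×52.4 + (240/1500)×23 + (540/1500)×49.2 + (360/1500)×64.7 = 49.496%
Post-stratified estimate weights by population shares:
  0.23×52.4 + 0.11×23 + 0.46×49.2 + 0.2×64.7 = 50.154%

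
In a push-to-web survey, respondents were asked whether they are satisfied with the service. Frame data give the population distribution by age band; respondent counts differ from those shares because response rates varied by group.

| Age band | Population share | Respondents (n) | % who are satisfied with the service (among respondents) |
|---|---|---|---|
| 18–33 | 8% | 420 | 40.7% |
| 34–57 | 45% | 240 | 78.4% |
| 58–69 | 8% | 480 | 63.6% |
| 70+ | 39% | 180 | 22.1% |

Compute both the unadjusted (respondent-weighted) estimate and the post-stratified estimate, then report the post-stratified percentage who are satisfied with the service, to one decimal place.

Naive respondent-only estimate (weights = respondent counts):
  (420/1320)×40.7 + (240/1320)×78.4 + (480/1320)×63.6 + (180/1320)×22.1 = 53.3455%
Post-stratified estimate weights by population shares:
  0.08×40.7 + 0.45×78.4 + 0.08×63.6 + 0.39×22.1 = 52.243%

52.2%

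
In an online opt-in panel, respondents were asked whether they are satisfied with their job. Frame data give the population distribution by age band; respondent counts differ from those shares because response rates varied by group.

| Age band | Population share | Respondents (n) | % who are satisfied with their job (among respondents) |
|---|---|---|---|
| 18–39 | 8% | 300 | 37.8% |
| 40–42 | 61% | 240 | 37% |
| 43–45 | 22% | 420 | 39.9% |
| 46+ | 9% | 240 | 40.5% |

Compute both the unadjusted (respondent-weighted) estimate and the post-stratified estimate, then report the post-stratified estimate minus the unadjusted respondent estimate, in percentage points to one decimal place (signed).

Without adjustment, the pooled respondent share is:
  (300/1200)×37.8 + (240/1200)×37 + (420/1200)×39.9 + (240/1200)×40.5 = 38.915%
Post-stratified estimate weights by population shares:
  0.08×37.8 + 0.61×37 + 0.22×39.9 + 0.09×40.5 = 38.017%
Difference = 38.017 − 38.915 = -0.898 pp.

-0.9 percentage points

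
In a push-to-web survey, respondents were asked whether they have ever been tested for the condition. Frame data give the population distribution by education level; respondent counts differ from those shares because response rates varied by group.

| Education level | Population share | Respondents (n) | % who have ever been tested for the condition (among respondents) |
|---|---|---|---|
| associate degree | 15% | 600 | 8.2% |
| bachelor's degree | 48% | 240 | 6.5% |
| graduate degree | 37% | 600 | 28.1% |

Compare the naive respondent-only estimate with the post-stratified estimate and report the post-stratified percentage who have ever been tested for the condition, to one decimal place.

Unadjusted (pooled respondent) estimate weights by respondent counts:
  (600/1440)×8.2 + (240/1440)×6.5 + (600/1440)×28.1 = 16.2083%
Post-stratified estimate weights by population shares:
  0.15×8.2 + 0.48×6.5 + 0.37×28.1 = 14.747%

14.7%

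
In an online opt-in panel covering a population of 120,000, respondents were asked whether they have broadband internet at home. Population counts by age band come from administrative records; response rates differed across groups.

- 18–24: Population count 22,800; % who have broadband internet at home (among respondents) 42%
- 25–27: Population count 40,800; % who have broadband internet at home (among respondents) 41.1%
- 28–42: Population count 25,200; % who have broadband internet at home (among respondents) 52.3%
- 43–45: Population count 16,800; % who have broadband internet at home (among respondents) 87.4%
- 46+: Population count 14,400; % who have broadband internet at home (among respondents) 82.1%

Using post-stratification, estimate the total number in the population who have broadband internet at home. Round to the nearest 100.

Apply each group's respondent rate to its population count:
  18–24: 22,800 × 42% = 9576
  25–27: 40,800 × 41.1% = 16768.8
  28–42: 25,200 × 52.3% = 13179.6
  43–45: 16,800 × 87.4% = 14683.2
  46+: 14,400 × 82.1% = 11822.4
Estimated total = 66,030 → 66,000.

66,000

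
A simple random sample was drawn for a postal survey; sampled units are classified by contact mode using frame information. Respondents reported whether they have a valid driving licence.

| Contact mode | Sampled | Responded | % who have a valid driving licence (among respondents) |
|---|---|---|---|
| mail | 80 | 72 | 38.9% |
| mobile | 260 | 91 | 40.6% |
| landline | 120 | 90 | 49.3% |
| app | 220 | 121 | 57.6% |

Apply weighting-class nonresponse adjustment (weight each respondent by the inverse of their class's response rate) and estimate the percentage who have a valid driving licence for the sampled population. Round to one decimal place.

Class response rates: mail 72/80 = 90%, mobile 91/260 = 35%, landline 90/120 = 75%, app 121/220 = 55%.
Weighting each respondent by the inverse class response rate inflates each class back to its sampled size, so the class weight is n_sampled:
  mail: 80 × 38.9 = 3112
  mobile: 260 × 40.6 = 10,556
  landline: 120 × 49.3 = 5916
  app: 220 × 57.6 = 12,672
Adjusted estimate = 32,256 / 680 = 47.4353 → 47.4%.

47.4%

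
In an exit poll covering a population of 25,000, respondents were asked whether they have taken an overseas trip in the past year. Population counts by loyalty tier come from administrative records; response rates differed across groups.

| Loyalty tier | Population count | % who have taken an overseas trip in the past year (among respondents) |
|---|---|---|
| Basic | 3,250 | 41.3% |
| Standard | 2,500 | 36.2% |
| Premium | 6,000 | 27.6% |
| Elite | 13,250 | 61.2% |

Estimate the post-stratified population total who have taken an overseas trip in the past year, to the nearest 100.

12,000

Estimated count per cell = population count × respondent percentage:
  Basic: 3,250 × 41.3% = 1342.25
  Standard: 2,500 × 36.2% = 905
  Premium: 6,000 × 27.6% = 1656
  Elite: 13,250 × 61.2% = 8109
Estimated total = 12012.2 → 12,000.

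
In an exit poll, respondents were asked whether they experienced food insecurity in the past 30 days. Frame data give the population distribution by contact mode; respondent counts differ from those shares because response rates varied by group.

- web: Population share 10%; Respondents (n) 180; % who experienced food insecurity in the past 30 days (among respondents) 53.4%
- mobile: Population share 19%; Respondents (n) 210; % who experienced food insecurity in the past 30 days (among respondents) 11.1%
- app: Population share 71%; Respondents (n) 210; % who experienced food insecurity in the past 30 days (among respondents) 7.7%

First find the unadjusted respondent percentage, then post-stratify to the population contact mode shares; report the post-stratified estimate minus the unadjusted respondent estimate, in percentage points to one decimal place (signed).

-9.7 percentage points

Unadjusted (pooled respondent) estimate weights by respondent counts:
  (180/600)×53.4 + (210/600)×11.1 + (210/600)×7.7 = 22.6%
Post-stratified estimate weights by population shares:
  0.1×53.4 + 0.19×11.1 + 0.71×7.7 = 12.916%
Difference = 12.916 − 22.6 = -9.684 pp.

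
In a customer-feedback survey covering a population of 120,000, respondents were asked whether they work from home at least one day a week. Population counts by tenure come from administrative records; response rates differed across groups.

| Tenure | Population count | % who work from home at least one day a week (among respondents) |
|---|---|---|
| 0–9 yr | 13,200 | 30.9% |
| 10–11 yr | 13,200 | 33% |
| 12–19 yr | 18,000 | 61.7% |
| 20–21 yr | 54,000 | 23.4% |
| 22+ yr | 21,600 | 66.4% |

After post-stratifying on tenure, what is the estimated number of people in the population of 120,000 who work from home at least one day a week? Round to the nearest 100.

46,500

Estimated count per cell = population count × respondent percentage:
  0–9 yr: 13,200 × 30.9% = 4078.8
  10–11 yr: 13,200 × 33% = 4356
  12–19 yr: 18,000 × 61.7% = 11,106
  20–21 yr: 54,000 × 23.4% = 12,636
  22+ yr: 21,600 × 66.4% = 14342.4
Estimated total = 46519.2 → 46,500.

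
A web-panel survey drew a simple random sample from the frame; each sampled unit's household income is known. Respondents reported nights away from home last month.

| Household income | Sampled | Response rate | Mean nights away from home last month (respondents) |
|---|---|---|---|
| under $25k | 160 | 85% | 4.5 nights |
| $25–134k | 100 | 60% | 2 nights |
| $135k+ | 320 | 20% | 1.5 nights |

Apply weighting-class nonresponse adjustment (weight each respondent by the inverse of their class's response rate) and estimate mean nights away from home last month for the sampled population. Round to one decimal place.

Weighting each respondent by the inverse class response rate inflates each class back to its sampled size, so the class weight is n_sampled:
  under $25k: 160 × 4.5 = 720
  $25–134k: 100 × 2 = 200
  $135k+: 320 × 1.5 = 480
Adjusted estimate = 1400 / 580 = 2.41379 → 2.4.

2.4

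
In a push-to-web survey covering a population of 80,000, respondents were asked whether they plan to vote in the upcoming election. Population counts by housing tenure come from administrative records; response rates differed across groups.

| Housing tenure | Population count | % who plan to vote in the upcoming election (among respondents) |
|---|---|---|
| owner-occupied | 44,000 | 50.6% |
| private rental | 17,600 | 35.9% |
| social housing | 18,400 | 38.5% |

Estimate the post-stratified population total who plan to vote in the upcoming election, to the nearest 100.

Estimated count per cell = population count × respondent percentage:
  owner-occupied: 44,000 × 50.6% = 22,264
  private rental: 17,600 × 35.9% = 6318.4
  social housing: 18,400 × 38.5% = 7084
Estimated total = 35666.4 → 35,700.

35,700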